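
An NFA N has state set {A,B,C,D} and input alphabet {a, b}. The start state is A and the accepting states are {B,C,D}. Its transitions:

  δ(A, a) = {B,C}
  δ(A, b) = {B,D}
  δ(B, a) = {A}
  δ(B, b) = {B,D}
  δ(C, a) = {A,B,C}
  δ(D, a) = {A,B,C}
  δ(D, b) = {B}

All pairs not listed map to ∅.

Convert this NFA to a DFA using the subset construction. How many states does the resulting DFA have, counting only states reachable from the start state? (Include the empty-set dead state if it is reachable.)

Start state of the DFA: {A}.
{A} --a--> {B,C}  [new]
{A} --b--> {B,D}  [new]
{B,C} --a--> {A,B,C}  [new]
{B,C} --b--> {B,D}  [seen]
{B,D} --a--> {A,B,C}  [seen]
{B,D} --b--> {B,D}  [seen]
{A,B,C} --a--> {A,B,C}  [seen]
{A,B,C} --b--> {B,D}  [seen]
Reachable DFA states: {A}, {B,C}, {B,D}, {A,B,C}.

4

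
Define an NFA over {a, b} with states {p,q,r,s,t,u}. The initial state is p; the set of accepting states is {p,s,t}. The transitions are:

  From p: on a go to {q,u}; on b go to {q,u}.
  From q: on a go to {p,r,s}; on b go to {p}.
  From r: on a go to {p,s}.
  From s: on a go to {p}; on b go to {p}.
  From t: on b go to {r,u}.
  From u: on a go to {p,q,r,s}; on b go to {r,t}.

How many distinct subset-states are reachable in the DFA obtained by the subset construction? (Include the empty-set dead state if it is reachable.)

Start state of the DFA: {p}.
{p} --a--> {q,u}  [new]
{p} --b--> {q,u}  [seen]
{q,u} --a--> {p,q,r,s}  [new]
{q,u} --b--> {p,r,t}  [new]
{p,q,r,s} --a--> {p,q,r,s,u}  [new]
{p,q,r,s} --b--> {p,q,u}  [new]
{p,r,t} --a--> {p,q,s,u}  [new]
{p,r,t} --b--> {q,r,u}  [new]
{p,q,r,s,u} --a--> {p,q,r,s,u}  [seen]
{p,q,r,s,u} --b--> {p,q,r,t,u}  [new]
{p,q,u} --a--> {p,q,r,s,u}  [seen]
{p,q,u} --b--> {p,q,r,t,u}  [seen]
{p,q,s,u} --a--> {p,q,r,s,u}  [seen]
{p,q,s,u} --b--> {p,q,r,t,u}  [seen]
{q,r,u} --a--> {p,q,r,s}  [seen]
{q,r,u} --b--> {p,r,t}  [seen]
{p,q,r,t,u} --a--> {p,q,r,s,u}  [seen]
{p,q,r,t,u} --b--> {p,q,r,t,u}  [seen]
Reachable DFA states: {p}, {q,u}, {p,q,r,s}, {p,r,t}, {p,q,r,s,u}, {p,q,u}, {p,q,s,u}, {q,r,u}, {p,q,r,t,u}.

9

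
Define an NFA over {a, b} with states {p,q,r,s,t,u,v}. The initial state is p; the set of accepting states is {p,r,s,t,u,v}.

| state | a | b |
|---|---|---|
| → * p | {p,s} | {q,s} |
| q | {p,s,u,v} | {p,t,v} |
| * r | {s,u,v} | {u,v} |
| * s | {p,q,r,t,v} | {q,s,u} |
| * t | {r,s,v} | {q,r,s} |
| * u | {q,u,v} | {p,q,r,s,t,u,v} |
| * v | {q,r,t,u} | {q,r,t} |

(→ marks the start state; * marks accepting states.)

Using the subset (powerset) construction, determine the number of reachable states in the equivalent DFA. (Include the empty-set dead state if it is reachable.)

7

Start state of the DFA: {p}.
{p} --a--> {p,s}  [new]
{p} --b--> {q,s}  [new]
{p,s} --a--> {p,q,r,s,t,v}  [new]
{p,s} --b--> {q,s,u}  [new]
{q,s} --a--> {p,q,r,s,t,u,v}  [new]
{q,s} --b--> {p,q,s,t,u,v}  [new]
{p,q,r,s,t,v} --a--> {p,q,r,s,t,u,v}  [seen]
{p,q,r,s,t,v} --b--> {p,q,r,s,t,u,v}  [seen]
{q,s,u} --a--> {p,q,r,s,t,u,v}  [seen]
{q,s,u} --b--> {p,q,r,s,t,u,v}  [seen]
{p,q,r,s,t,u,v} --a--> {p,q,r,s,t,u,v}  [seen]
{p,q,r,s,t,u,v} --b--> {p,q,r,s,t,u,v}  [seen]
{p,q,s,t,u,v} --a--> {p,q,r,s,t,u,v}  [seen]
{p,q,s,t,u,v} --b--> {p,q,r,s,t,u,v}  [seen]
Reachable DFA states: {p}, {p,s}, {q,s}, {p,q,r,s,t,v}, {q,s,u}, {p,q,r,s,t,u,v}, {p,q,s,t,u,v}.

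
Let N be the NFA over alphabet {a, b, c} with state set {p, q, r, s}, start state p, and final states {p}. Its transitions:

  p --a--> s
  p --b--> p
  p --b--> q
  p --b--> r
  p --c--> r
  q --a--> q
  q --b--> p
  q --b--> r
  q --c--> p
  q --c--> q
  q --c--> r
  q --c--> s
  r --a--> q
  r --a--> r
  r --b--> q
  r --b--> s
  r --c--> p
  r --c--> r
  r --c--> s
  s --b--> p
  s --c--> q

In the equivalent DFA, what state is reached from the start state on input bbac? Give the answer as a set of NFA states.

Start: {p}.
δ(p,b) = {p, q, r}.
Union: {p, q, r}.
After b: {p, q, r}.
δ(p,b) = {p, q, r}; δ(q,b) = {p, r}; δ(r,b) = {q, s}.
Union: {p, q, r, s}.
After b: {p, q, r, s}.
δ(p,a) = {s}; δ(q,a) = {q}; δ(r,a) = {q, r}; δ(s,a) = ∅.
Union: {q, r, s}.
After a: {q, r, s}.
δ(q,c) = {p, q, r, s}; δ(r,c) = {p, r, s}; δ(s,c) = {q}.
Union: {p, q, r, s}.
After c: {p, q, r, s}.

{p, q, r, s}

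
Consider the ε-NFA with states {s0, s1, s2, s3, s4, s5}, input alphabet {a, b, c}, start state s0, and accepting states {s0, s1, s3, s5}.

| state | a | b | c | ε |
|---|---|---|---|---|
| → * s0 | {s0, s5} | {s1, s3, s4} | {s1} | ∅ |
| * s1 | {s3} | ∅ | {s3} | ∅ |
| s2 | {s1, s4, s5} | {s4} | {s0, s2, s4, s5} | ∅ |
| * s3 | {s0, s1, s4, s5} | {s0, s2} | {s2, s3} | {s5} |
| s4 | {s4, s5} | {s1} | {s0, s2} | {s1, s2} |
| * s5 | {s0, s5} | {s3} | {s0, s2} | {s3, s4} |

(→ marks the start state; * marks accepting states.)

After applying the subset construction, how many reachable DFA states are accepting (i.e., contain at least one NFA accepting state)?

4

Start state of the DFA: {s0} (ε-closure of the NFA start).
{s0} --a--> {s0, s1, s2, s3, s4, s5}  [new]
{s0} --b--> {s1, s2, s3, s4, s5}  [new]
{s0} --c--> {s1}  [new]
{s0, s1, s2, s3, s4, s5} --a--> {s0, s1, s2, s3, s4, s5}  [seen]
{s0, s1, s2, s3, s4, s5} --b--> {s0, s1, s2, s3, s4, s5}  [seen]
{s0, s1, s2, s3, s4, s5} --c--> {s0, s1, s2, s3, s4, s5}  [seen]
{s1, s2, s3, s4, s5} --a--> {s0, s1, s2, s3, s4, s5}  [seen]
{s1, s2, s3, s4, s5} --b--> {s0, s1, s2, s3, s4, s5}  [seen]
{s1, s2, s3, s4, s5} --c--> {s0, s1, s2, s3, s4, s5}  [seen]
{s1} --a--> {s1, s2, s3, s4, s5}  [seen]
{s1} --b--> ∅  [new]
{s1} --c--> {s1, s2, s3, s4, s5}  [seen]
∅ --a--> ∅  [seen]
∅ --b--> ∅  [seen]
∅ --c--> ∅  [seen]
Reachable DFA states: {s0}, {s0, s1, s2, s3, s4, s5}, {s1, s2, s3, s4, s5}, {s1}, ∅.
Accepting DFA states (contain an NFA accepting state): {s0}, {s0, s1, s2, s3, s4, s5}, {s1, s2, s3, s4, s5}, {s1}.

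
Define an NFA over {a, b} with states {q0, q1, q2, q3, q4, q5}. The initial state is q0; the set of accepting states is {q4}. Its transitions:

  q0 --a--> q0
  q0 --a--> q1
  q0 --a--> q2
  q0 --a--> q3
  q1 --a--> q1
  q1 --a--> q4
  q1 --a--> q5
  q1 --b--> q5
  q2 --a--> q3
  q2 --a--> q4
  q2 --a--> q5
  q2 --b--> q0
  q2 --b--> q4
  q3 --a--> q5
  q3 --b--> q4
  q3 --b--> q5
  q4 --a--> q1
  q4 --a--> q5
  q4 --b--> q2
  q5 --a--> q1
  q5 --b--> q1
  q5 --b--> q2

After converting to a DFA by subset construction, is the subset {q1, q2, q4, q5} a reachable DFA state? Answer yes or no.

yes

Start state of the DFA: {q0}.
{q0} --a--> {q0, q1, q2, q3}  [new]
{q0} --b--> ∅  [new]
{q0, q1, q2, q3} --a--> {q0, q1, q2, q3, q4, q5}  [new]
{q0, q1, q2, q3} --b--> {q0, q4, q5}  [new]
∅ --a--> ∅  [seen]
∅ --b--> ∅  [seen]
{q0, q1, q2, q3, q4, q5} --a--> {q0, q1, q2, q3, q4, q5}  [seen]
{q0, q1, q2, q3, q4, q5} --b--> {q0, q1, q2, q4, q5}  [new]
{q0, q4, q5} --a--> {q0, q1, q2, q3, q5}  [new]
{q0, q4, q5} --b--> {q1, q2}  [new]
{q0, q1, q2, q4, q5} --a--> {q0, q1, q2, q3, q4, q5}  [seen]
{q0, q1, q2, q4, q5} --b--> {q0, q1, q2, q4, q5}  [seen]
{q0, q1, q2, q3, q5} --a--> {q0, q1, q2, q3, q4, q5}  [seen]
{q0, q1, q2, q3, q5} --b--> {q0, q1, q2, q4, q5}  [seen]
{q1, q2} --a--> {q1, q3, q4, q5}  [new]
{q1, q2} --b--> {q0, q4, q5}  [seen]
{q1, q3, q4, q5} --a--> {q1, q4, q5}  [new]
{q1, q3, q4, q5} --b--> {q1, q2, q4, q5}  [new]
{q1, q4, q5} --a--> {q1, q4, q5}  [seen]
{q1, q4, q5} --b--> {q1, q2, q5}  [new]
{q1, q2, q4, q5} --a--> {q1, q3, q4, q5}  [seen]
{q1, q2, q4, q5} --b--> {q0, q1, q2, q4, q5}  [seen]
{q1, q2, q5} --a--> {q1, q3, q4, q5}  [seen]
{q1, q2, q5} --b--> {q0, q1, q2, q4, q5}  [seen]
Reachable DFA states: {q0}, {q0, q1, q2, q3}, ∅, {q0, q1, q2, q3, q4, q5}, {q0, q4, q5}, {q0, q1, q2, q4, q5}, {q0, q1, q2, q3, q5}, {q1, q2}, {q1, q3, q4, q5}, {q1, q4, q5}, {q1, q2, q4, q5}, {q1, q2, q5}.
{q1, q2, q4, q5} is among them.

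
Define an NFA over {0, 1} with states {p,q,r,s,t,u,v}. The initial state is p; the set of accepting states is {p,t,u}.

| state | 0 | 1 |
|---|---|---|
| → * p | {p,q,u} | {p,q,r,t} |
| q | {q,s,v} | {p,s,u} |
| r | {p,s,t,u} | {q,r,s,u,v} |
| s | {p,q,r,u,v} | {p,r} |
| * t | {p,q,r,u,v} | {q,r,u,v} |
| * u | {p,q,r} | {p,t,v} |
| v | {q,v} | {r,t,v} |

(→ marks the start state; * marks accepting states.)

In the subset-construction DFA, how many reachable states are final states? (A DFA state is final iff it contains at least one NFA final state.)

5

Start state of the DFA: {p}.
{p} --0--> {p,q,u}  [new]
{p} --1--> {p,q,r,t}  [new]
{p,q,u} --0--> {p,q,r,s,u,v}  [new]
{p,q,u} --1--> {p,q,r,s,t,u,v}  [new]
{p,q,r,t} --0--> {p,q,r,s,t,u,v}  [seen]
{p,q,r,t} --1--> {p,q,r,s,t,u,v}  [seen]
{p,q,r,s,u,v} --0--> {p,q,r,s,t,u,v}  [seen]
{p,q,r,s,u,v} --1--> {p,q,r,s,t,u,v}  [seen]
{p,q,r,s,t,u,v} --0--> {p,q,r,s,t,u,v}  [seen]
{p,q,r,s,t,u,v} --1--> {p,q,r,s,t,u,v}  [seen]
Reachable DFA states: {p}, {p,q,u}, {p,q,r,t}, {p,q,r,s,u,v}, {p,q,r,s,t,u,v}.
Accepting DFA states (contain an NFA accepting state): {p}, {p,q,u}, {p,q,r,t}, {p,q,r,s,u,v}, {p,q,r,s,t,u,v}.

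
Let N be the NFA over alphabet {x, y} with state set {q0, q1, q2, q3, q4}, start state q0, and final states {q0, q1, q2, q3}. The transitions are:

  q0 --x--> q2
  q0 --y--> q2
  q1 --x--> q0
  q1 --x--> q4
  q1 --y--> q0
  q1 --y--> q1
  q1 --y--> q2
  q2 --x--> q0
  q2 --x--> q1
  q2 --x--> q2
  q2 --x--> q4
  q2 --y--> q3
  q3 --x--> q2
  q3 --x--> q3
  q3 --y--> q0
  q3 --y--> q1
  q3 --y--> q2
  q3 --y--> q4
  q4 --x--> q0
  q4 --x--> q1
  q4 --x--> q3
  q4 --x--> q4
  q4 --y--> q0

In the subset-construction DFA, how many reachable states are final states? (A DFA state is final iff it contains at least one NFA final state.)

7

Start state of the DFA: {q0}.
{q0} --x--> {q2}  [new]
{q0} --y--> {q2}  [seen]
{q2} --x--> {q0, q1, q2, q4}  [new]
{q2} --y--> {q3}  [new]
{q0, q1, q2, q4} --x--> {q0, q1, q2, q3, q4}  [new]
{q0, q1, q2, q4} --y--> {q0, q1, q2, q3}  [new]
{q3} --x--> {q2, q3}  [new]
{q3} --y--> {q0, q1, q2, q4}  [seen]
{q0, q1, q2, q3, q4} --x--> {q0, q1, q2, q3, q4}  [seen]
{q0, q1, q2, q3, q4} --y--> {q0, q1, q2, q3, q4}  [seen]
{q0, q1, q2, q3} --x--> {q0, q1, q2, q3, q4}  [seen]
{q0, q1, q2, q3} --y--> {q0, q1, q2, q3, q4}  [seen]
{q2, q3} --x--> {q0, q1, q2, q3, q4}  [seen]
{q2, q3} --y--> {q0, q1, q2, q3, q4}  [seen]
Reachable DFA states: {q0}, {q2}, {q0, q1, q2, q4}, {q3}, {q0, q1, q2, q3, q4}, {q0, q1, q2, q3}, {q2, q3}.
Accepting DFA states (contain an NFA accepting state): {q0}, {q2}, {q0, q1, q2, q4}, {q3}, {q0, q1, q2, q3, q4}, {q0, q1, q2, q3}, {q2, q3}.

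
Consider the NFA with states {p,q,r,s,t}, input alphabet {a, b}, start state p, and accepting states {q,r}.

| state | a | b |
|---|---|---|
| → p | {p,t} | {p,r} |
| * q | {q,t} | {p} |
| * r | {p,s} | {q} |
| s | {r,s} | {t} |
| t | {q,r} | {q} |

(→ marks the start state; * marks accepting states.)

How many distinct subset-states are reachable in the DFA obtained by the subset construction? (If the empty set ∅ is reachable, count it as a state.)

Start state of the DFA: {p}.
{p} --a--> {p,t}  [new]
{p} --b--> {p,r}  [new]
{p,t} --a--> {p,q,r,t}  [new]
{p,t} --b--> {p,q,r}  [new]
{p,r} --a--> {p,s,t}  [new]
{p,r} --b--> {p,q,r}  [seen]
{p,q,r,t} --a--> {p,q,r,s,t}  [new]
{p,q,r,t} --b--> {p,q,r}  [seen]
{p,q,r} --a--> {p,q,s,t}  [new]
{p,q,r} --b--> {p,q,r}  [seen]
{p,s,t} --a--> {p,q,r,s,t}  [seen]
{p,s,t} --b--> {p,q,r,t}  [seen]
{p,q,r,s,t} --a--> {p,q,r,s,t}  [seen]
{p,q,r,s,t} --b--> {p,q,r,t}  [seen]
{p,q,s,t} --a--> {p,q,r,s,t}  [seen]
{p,q,s,t} --b--> {p,q,r,t}  [seen]
Reachable DFA states: {p}, {p,t}, {p,r}, {p,q,r,t}, {p,q,r}, {p,s,t}, {p,q,r,s,t}, {p,q,s,t}.

8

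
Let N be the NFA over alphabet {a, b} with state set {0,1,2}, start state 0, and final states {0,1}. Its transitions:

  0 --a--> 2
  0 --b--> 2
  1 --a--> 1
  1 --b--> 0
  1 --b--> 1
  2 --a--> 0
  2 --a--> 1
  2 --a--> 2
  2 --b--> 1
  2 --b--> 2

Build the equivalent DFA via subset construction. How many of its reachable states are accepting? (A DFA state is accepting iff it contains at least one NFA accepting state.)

3

Start state of the DFA: {0}.
{0} --a--> {2}  [new]
{0} --b--> {2}  [seen]
{2} --a--> {0,1,2}  [new]
{2} --b--> {1,2}  [new]
{0,1,2} --a--> {0,1,2}  [seen]
{0,1,2} --b--> {0,1,2}  [seen]
{1,2} --a--> {0,1,2}  [seen]
{1,2} --b--> {0,1,2}  [seen]
Reachable DFA states: {0}, {2}, {0,1,2}, {1,2}.
Accepting DFA states (contain an NFA accepting state): {0}, {0,1,2}, {1,2}.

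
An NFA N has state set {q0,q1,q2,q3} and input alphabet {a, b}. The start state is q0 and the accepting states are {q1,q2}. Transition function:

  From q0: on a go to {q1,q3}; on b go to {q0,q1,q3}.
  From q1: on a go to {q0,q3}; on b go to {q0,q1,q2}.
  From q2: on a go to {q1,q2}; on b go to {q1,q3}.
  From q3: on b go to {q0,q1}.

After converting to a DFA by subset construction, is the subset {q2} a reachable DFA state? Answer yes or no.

no

Start state of the DFA: {q0}.
{q0} --a--> {q1,q3}  [new]
{q0} --b--> {q0,q1,q3}  [new]
{q1,q3} --a--> {q0,q3}  [new]
{q1,q3} --b--> {q0,q1,q2}  [new]
{q0,q1,q3} --a--> {q0,q1,q3}  [seen]
{q0,q1,q3} --b--> {q0,q1,q2,q3}  [new]
{q0,q3} --a--> {q1,q3}  [seen]
{q0,q3} --b--> {q0,q1,q3}  [seen]
{q0,q1,q2} --a--> {q0,q1,q2,q3}  [seen]
{q0,q1,q2} --b--> {q0,q1,q2,q3}  [seen]
{q0,q1,q2,q3} --a--> {q0,q1,q2,q3}  [seen]
{q0,q1,q2,q3} --b--> {q0,q1,q2,q3}  [seen]
Reachable DFA states: {q0}, {q1,q3}, {q0,q1,q3}, {q0,q3}, {q0,q1,q2}, {q0,q1,q2,q3}.
{q2} is not among them.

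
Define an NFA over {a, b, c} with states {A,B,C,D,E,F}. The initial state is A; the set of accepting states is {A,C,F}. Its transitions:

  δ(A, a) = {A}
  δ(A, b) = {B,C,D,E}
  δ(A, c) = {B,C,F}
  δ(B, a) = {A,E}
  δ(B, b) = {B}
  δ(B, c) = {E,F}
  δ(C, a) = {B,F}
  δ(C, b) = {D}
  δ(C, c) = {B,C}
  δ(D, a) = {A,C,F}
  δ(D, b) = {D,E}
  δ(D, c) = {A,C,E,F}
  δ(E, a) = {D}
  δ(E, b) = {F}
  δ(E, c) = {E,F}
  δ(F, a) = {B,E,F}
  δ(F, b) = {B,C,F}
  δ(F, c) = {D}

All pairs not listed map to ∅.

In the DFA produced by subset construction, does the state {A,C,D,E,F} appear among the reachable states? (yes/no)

Start state of the DFA: {A}.
{A} --a--> {A}  [seen]
{A} --b--> {B,C,D,E}  [new]
{A} --c--> {B,C,F}  [new]
{B,C,D,E} --a--> {A,B,C,D,E,F}  [new]
{B,C,D,E} --b--> {B,D,E,F}  [new]
{B,C,D,E} --c--> {A,B,C,E,F}  [new]
{B,C,F} --a--> {A,B,E,F}  [new]
{B,C,F} --b--> {B,C,D,F}  [new]
{B,C,F} --c--> {B,C,D,E,F}  [new]
{A,B,C,D,E,F} --a--> {A,B,C,D,E,F}  [seen]
{A,B,C,D,E,F} --b--> {B,C,D,E,F}  [seen]
{A,B,C,D,E,F} --c--> {A,B,C,D,E,F}  [seen]
{B,D,E,F} --a--> {A,B,C,D,E,F}  [seen]
{B,D,E,F} --b--> {B,C,D,E,F}  [seen]
{B,D,E,F} --c--> {A,C,D,E,F}  [new]
{A,B,C,E,F} --a--> {A,B,D,E,F}  [new]
{A,B,C,E,F} --b--> {B,C,D,E,F}  [seen]
{A,B,C,E,F} --c--> {B,C,D,E,F}  [seen]
{A,B,E,F} --a--> {A,B,D,E,F}  [seen]
{A,B,E,F} --b--> {B,C,D,E,F}  [seen]
{A,B,E,F} --c--> {B,C,D,E,F}  [seen]
{B,C,D,F} --a--> {A,B,C,E,F}  [seen]
{B,C,D,F} --b--> {B,C,D,E,F}  [seen]
{B,C,D,F} --c--> {A,B,C,D,E,F}  [seen]
{B,C,D,E,F} --a--> {A,B,C,D,E,F}  [seen]
{B,C,D,E,F} --b--> {B,C,D,E,F}  [seen]
{B,C,D,E,F} --c--> {A,B,C,D,E,F}  [seen]
{A,C,D,E,F} --a--> {A,B,C,D,E,F}  [seen]
{A,C,D,E,F} --b--> {B,C,D,E,F}  [seen]
{A,C,D,E,F} --c--> {A,B,C,D,E,F}  [seen]
{A,B,D,E,F} --a--> {A,B,C,D,E,F}  [seen]
{A,B,D,E,F} --b--> {B,C,D,E,F}  [seen]
{A,B,D,E,F} --c--> {A,B,C,D,E,F}  [seen]
Reachable DFA states: {A}, {B,C,D,E}, {B,C,F}, {A,B,C,D,E,F}, {B,D,E,F}, {A,B,C,E,F}, {A,B,E,F}, {B,C,D,F}, {B,C,D,E,F}, {A,C,D,E,F}, {A,B,D,E,F}.
{A,C,D,E,F} is among them.

yes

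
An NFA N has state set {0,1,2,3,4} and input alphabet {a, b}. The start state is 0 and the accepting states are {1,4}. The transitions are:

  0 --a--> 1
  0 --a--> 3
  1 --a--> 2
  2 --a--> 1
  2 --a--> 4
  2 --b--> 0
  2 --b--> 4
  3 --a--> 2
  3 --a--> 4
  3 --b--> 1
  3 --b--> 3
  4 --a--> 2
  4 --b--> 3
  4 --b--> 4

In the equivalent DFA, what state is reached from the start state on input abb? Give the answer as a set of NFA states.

Start: {0}.
δ(0,a) = {1,3}.
Union: {1,3}.
After a: {1,3}.
δ(1,b) = ∅; δ(3,b) = {1,3}.
Union: {1,3}.
After b: {1,3}.
δ(1,b) = ∅; δ(3,b) = {1,3}.
Union: {1,3}.
After b: {1,3}.

{1,3}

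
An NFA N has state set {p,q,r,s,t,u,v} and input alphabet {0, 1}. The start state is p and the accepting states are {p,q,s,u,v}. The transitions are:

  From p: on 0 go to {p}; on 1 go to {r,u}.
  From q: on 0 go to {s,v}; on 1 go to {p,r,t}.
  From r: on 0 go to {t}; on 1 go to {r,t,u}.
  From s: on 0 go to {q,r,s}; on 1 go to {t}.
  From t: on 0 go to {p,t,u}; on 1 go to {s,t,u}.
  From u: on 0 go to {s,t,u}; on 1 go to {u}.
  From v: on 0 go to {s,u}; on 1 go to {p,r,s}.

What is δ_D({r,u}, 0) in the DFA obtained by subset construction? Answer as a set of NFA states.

{s,t,u}

δ(r,0) = {t}; δ(u,0) = {s,t,u}.
Union: {s,t,u}.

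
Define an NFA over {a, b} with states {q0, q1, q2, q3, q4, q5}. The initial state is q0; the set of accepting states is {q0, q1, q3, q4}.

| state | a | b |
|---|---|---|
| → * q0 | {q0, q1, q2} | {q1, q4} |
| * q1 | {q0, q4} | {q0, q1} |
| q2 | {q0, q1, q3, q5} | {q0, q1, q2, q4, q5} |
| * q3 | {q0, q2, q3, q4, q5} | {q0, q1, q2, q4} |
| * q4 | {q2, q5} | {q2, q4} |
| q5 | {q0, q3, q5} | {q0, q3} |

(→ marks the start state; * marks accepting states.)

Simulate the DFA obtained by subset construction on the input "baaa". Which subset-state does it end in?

Start: {q0}.
δ(q0,b) = {q1, q4}.
Union: {q1, q4}.
After b: {q1, q4}.
δ(q1,a) = {q0, q4}; δ(q4,a) = {q2, q5}.
Union: {q0, q2, q4, q5}.
After a: {q0, q2, q4, q5}.
δ(q0,a) = {q0, q1, q2}; δ(q2,a) = {q0, q1, q3, q5}; δ(q4,a) = {q2, q5}; δ(q5,a) = {q0, q3, q5}.
Union: {q0, q1, q2, q3, q5}.
After a: {q0, q1, q2, q3, q5}.
δ(q0,a) = {q0, q1, q2}; δ(q1,a) = {q0, q4}; δ(q2,a) = {q0, q1, q3, q5}; δ(q3,a) = {q0, q2, q3, q4, q5}; δ(q5,a) = {q0, q3, q5}.
Union: {q0, q1, q2, q3, q4, q5}.
After a: {q0, q1, q2, q3, q4, q5}.

{q0, q1, q2, q3, q4, q5}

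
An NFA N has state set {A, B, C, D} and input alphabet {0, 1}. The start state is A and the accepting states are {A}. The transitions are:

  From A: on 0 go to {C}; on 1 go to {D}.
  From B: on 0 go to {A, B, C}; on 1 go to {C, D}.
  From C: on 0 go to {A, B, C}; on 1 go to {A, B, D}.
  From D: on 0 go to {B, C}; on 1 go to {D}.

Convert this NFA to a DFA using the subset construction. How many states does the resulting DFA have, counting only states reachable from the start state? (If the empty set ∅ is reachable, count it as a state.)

8

Start state of the DFA: {A}.
{A} --0--> {C}  [new]
{A} --1--> {D}  [new]
{C} --0--> {A, B, C}  [new]
{C} --1--> {A, B, D}  [new]
{D} --0--> {B, C}  [new]
{D} --1--> {D}  [seen]
{A, B, C} --0--> {A, B, C}  [seen]
{A, B, C} --1--> {A, B, C, D}  [new]
{A, B, D} --0--> {A, B, C}  [seen]
{A, B, D} --1--> {C, D}  [new]
{B, C} --0--> {A, B, C}  [seen]
{B, C} --1--> {A, B, C, D}  [seen]
{A, B, C, D} --0--> {A, B, C}  [seen]
{A, B, C, D} --1--> {A, B, C, D}  [seen]
{C, D} --0--> {A, B, C}  [seen]
{C, D} --1--> {A, B, D}  [seen]
Reachable DFA states: {A}, {C}, {D}, {A, B, C}, {A, B, D}, {B, C}, {A, B, C, D}, {C, D}.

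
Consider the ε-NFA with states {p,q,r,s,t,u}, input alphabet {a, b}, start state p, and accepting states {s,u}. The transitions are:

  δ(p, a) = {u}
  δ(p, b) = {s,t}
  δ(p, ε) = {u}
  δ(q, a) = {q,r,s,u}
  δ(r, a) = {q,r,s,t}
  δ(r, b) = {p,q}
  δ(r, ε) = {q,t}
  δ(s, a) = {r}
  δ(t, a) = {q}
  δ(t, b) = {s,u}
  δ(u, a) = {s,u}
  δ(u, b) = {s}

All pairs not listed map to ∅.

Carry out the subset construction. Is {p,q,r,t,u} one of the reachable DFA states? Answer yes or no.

Start state of the DFA: {p,u} (ε-closure of the NFA start).
{p,u} --a--> {s,u}  [new]
{p,u} --b--> {s,t}  [new]
{s,u} --a--> {q,r,s,t,u}  [new]
{s,u} --b--> {s}  [new]
{s,t} --a--> {q,r,t}  [new]
{s,t} --b--> {s,u}  [seen]
{q,r,s,t,u} --a--> {q,r,s,t,u}  [seen]
{q,r,s,t,u} --b--> {p,q,s,u}  [new]
{s} --a--> {q,r,t}  [seen]
{s} --b--> ∅  [new]
{q,r,t} --a--> {q,r,s,t,u}  [seen]
{q,r,t} --b--> {p,q,s,u}  [seen]
{p,q,s,u} --a--> {q,r,s,t,u}  [seen]
{p,q,s,u} --b--> {s,t}  [seen]
∅ --a--> ∅  [seen]
∅ --b--> ∅  [seen]
Reachable DFA states: {p,u}, {s,u}, {s,t}, {q,r,s,t,u}, {s}, {q,r,t}, {p,q,s,u}, ∅.
{p,q,r,t,u} is not among them.

no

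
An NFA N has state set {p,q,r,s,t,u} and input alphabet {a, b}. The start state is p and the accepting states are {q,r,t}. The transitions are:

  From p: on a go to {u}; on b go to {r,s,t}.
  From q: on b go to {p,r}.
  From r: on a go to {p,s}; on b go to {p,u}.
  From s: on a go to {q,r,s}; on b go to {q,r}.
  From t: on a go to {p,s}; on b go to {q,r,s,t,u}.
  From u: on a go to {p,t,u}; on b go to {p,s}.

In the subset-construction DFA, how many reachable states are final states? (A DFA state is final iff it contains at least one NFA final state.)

Start state of the DFA: {p}.
{p} --a--> {u}  [new]
{p} --b--> {r,s,t}  [new]
{u} --a--> {p,t,u}  [new]
{u} --b--> {p,s}  [new]
{r,s,t} --a--> {p,q,r,s}  [new]
{r,s,t} --b--> {p,q,r,s,t,u}  [new]
{p,t,u} --a--> {p,s,t,u}  [new]
{p,t,u} --b--> {p,q,r,s,t,u}  [seen]
{p,s} --a--> {q,r,s,u}  [new]
{p,s} --b--> {q,r,s,t}  [new]
{p,q,r,s} --a--> {p,q,r,s,u}  [new]
{p,q,r,s} --b--> {p,q,r,s,t,u}  [seen]
{p,q,r,s,t,u} --a--> {p,q,r,s,t,u}  [seen]
{p,q,r,s,t,u} --b--> {p,q,r,s,t,u}  [seen]
{p,s,t,u} --a--> {p,q,r,s,t,u}  [seen]
{p,s,t,u} --b--> {p,q,r,s,t,u}  [seen]
{q,r,s,u} --a--> {p,q,r,s,t,u}  [seen]
{q,r,s,u} --b--> {p,q,r,s,u}  [seen]
{q,r,s,t} --a--> {p,q,r,s}  [seen]
{q,r,s,t} --b--> {p,q,r,s,t,u}  [seen]
{p,q,r,s,u} --a--> {p,q,r,s,t,u}  [seen]
{p,q,r,s,u} --b--> {p,q,r,s,t,u}  [seen]
Reachable DFA states: {p}, {u}, {r,s,t}, {p,t,u}, {p,s}, {p,q,r,s}, {p,q,r,s,t,u}, {p,s,t,u}, {q,r,s,u}, {q,r,s,t}, {p,q,r,s,u}.
Accepting DFA states (contain an NFA accepting state): {r,s,t}, {p,t,u}, {p,q,r,s}, {p,q,r,s,t,u}, {p,s,t,u}, {q,r,s,u}, {q,r,s,t}, {p,q,r,s,u}.

8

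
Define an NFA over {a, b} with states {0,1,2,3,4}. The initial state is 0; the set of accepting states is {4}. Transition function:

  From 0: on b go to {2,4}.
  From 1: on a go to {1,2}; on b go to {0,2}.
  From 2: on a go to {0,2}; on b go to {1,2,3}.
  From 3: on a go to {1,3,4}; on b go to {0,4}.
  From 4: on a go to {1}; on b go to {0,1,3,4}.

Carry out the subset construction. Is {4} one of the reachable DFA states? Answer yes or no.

no

Start state of the DFA: {0}.
{0} --a--> ∅  [new]
{0} --b--> {2,4}  [new]
∅ --a--> ∅  [seen]
∅ --b--> ∅  [seen]
{2,4} --a--> {0,1,2}  [new]
{2,4} --b--> {0,1,2,3,4}  [new]
{0,1,2} --a--> {0,1,2}  [seen]
{0,1,2} --b--> {0,1,2,3,4}  [seen]
{0,1,2,3,4} --a--> {0,1,2,3,4}  [seen]
{0,1,2,3,4} --b--> {0,1,2,3,4}  [seen]
Reachable DFA states: {0}, ∅, {2,4}, {0,1,2}, {0,1,2,3,4}.
{4} is not among them.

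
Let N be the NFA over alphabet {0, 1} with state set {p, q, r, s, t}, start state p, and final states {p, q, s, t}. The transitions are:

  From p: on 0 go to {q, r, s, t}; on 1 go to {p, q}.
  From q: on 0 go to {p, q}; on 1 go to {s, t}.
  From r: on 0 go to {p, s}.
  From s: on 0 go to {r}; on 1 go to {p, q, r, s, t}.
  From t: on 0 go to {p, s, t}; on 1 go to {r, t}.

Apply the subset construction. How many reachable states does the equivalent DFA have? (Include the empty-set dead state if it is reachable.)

Start state of the DFA: {p}.
{p} --0--> {q, r, s, t}  [new]
{p} --1--> {p, q}  [new]
{q, r, s, t} --0--> {p, q, r, s, t}  [new]
{q, r, s, t} --1--> {p, q, r, s, t}  [seen]
{p, q} --0--> {p, q, r, s, t}  [seen]
{p, q} --1--> {p, q, s, t}  [new]
{p, q, r, s, t} --0--> {p, q, r, s, t}  [seen]
{p, q, r, s, t} --1--> {p, q, r, s, t}  [seen]
{p, q, s, t} --0--> {p, q, r, s, t}  [seen]
{p, q, s, t} --1--> {p, q, r, s, t}  [seen]
Reachable DFA states: {p}, {q, r, s, t}, {p, q}, {p, q, r, s, t}, {p, q, s, t}.

5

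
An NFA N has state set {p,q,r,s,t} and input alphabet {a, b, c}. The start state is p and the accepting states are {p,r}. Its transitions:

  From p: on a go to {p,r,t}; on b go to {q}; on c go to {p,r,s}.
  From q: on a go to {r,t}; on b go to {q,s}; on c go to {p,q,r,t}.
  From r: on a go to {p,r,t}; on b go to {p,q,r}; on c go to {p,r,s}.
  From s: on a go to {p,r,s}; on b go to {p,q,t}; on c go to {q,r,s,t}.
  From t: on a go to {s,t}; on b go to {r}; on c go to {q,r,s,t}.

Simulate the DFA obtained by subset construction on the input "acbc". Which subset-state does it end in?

Start: {p}.
δ(p,a) = {p,r,t}.
Union: {p,r,t}.
After a: {p,r,t}.
δ(p,c) = {p,r,s}; δ(r,c) = {p,r,s}; δ(t,c) = {q,r,s,t}.
Union: {p,q,r,s,t}.
After c: {p,q,r,s,t}.
δ(p,b) = {q}; δ(q,b) = {q,s}; δ(r,b) = {p,q,r}; δ(s,b) = {p,q,t}; δ(t,b) = {r}.
Union: {p,q,r,s,t}.
After b: {p,q,r,s,t}.
δ(p,c) = {p,r,s}; δ(q,c) = {p,q,r,t}; δ(r,c) = {p,r,s}; δ(s,c) = {q,r,s,t}; δ(t,c) = {q,r,s,t}.
Union: {p,q,r,s,t}.
After c: {p,q,r,s,t}.

{p,q,r,s,t}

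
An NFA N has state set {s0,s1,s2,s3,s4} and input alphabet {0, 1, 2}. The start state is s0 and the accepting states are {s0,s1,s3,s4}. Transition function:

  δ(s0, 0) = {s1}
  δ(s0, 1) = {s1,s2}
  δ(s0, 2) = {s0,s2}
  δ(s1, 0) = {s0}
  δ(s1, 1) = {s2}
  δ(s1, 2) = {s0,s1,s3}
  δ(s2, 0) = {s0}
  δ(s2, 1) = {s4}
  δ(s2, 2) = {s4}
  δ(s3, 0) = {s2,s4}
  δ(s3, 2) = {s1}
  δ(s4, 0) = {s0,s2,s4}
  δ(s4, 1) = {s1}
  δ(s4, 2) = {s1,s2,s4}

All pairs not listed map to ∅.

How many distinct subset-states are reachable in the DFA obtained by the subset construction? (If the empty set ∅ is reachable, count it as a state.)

Start state of the DFA: {s0}.
{s0} --0--> {s1}  [new]
{s0} --1--> {s1,s2}  [new]
{s0} --2--> {s0,s2}  [new]
{s1} --0--> {s0}  [seen]
{s1} --1--> {s2}  [new]
{s1} --2--> {s0,s1,s3}  [new]
{s1,s2} --0--> {s0}  [seen]
{s1,s2} --1--> {s2,s4}  [new]
{s1,s2} --2--> {s0,s1,s3,s4}  [new]
{s0,s2} --0--> {s0,s1}  [new]
{s0,s2} --1--> {s1,s2,s4}  [new]
{s0,s2} --2--> {s0,s2,s4}  [new]
{s2} --0--> {s0}  [seen]
{s2} --1--> {s4}  [new]
{s2} --2--> {s4}  [seen]
{s0,s1,s3} --0--> {s0,s1,s2,s4}  [new]
{s0,s1,s3} --1--> {s1,s2}  [seen]
{s0,s1,s3} --2--> {s0,s1,s2,s3}  [new]
{s2,s4} --0--> {s0,s2,s4}  [seen]
{s2,s4} --1--> {s1,s4}  [new]
{s2,s4} --2--> {s1,s2,s4}  [seen]
{s0,s1,s3,s4} --0--> {s0,s1,s2,s4}  [seen]
{s0,s1,s3,s4} --1--> {s1,s2}  [seen]
{s0,s1,s3,s4} --2--> {s0,s1,s2,s3,s4}  [new]
{s0,s1} --0--> {s0,s1}  [seen]
{s0,s1} --1--> {s1,s2}  [seen]
{s0,s1} --2--> {s0,s1,s2,s3}  [seen]
{s1,s2,s4} --0--> {s0,s2,s4}  [seen]
{s1,s2,s4} --1--> {s1,s2,s4}  [seen]
{s1,s2,s4} --2--> {s0,s1,s2,s3,s4}  [seen]
{s0,s2,s4} --0--> {s0,s1,s2,s4}  [seen]
{s0,s2,s4} --1--> {s1,s2,s4}  [seen]
{s0,s2,s4} --2--> {s0,s1,s2,s4}  [seen]
{s4} --0--> {s0,s2,s4}  [seen]
{s4} --1--> {s1}  [seen]
{s4} --2--> {s1,s2,s4}  [seen]
{s0,s1,s2,s4} --0--> {s0,s1,s2,s4}  [seen]
{s0,s1,s2,s4} --1--> {s1,s2,s4}  [seen]
{s0,s1,s2,s4} --2--> {s0,s1,s2,s3,s4}  [seen]
{s0,s1,s2,s3} --0--> {s0,s1,s2,s4}  [seen]
{s0,s1,s2,s3} --1--> {s1,s2,s4}  [seen]
{s0,s1,s2,s3} --2--> {s0,s1,s2,s3,s4}  [seen]
{s1,s4} --0--> {s0,s2,s4}  [seen]
{s1,s4} --1--> {s1,s2}  [seen]
{s1,s4} --2--> {s0,s1,s2,s3,s4}  [seen]
{s0,s1,s2,s3,s4} --0--> {s0,s1,s2,s4}  [seen]
{s0,s1,s2,s3,s4} --1--> {s1,s2,s4}  [seen]
{s0,s1,s2,s3,s4} --2--> {s0,s1,s2,s3,s4}  [seen]
Reachable DFA states: {s0}, {s1}, {s1,s2}, {s0,s2}, {s2}, {s0,s1,s3}, {s2,s4}, {s0,s1,s3,s4}, {s0,s1}, {s1,s2,s4}, {s0,s2,s4}, {s4}, {s0,s1,s2,s4}, {s0,s1,s2,s3}, {s1,s4}, {s0,s1,s2,s3,s4}.

16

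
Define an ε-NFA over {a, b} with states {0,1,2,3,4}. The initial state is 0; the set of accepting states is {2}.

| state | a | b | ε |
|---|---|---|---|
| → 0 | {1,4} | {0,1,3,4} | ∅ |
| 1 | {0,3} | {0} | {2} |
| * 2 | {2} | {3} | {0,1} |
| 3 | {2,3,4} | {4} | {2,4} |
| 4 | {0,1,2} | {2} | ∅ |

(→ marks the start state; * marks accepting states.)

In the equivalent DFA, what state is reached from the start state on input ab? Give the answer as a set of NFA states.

{0,1,2,3,4}

Start: {0}.
δ(0,a) = {1,4}.
Union: {1,4}.
ε-closure gives {0,1,2,4}.
After a: {0,1,2,4}.
δ(0,b) = {0,1,3,4}; δ(1,b) = {0}; δ(2,b) = {3}; δ(4,b) = {2}.
Union: {0,1,2,3,4}.
After b: {0,1,2,3,4}.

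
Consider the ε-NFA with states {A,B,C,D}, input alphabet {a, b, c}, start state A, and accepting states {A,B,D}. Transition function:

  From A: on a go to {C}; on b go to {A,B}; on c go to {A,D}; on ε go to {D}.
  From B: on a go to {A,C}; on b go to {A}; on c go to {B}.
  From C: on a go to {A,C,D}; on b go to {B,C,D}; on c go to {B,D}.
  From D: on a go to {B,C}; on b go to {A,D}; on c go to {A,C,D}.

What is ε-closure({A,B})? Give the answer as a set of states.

{A,B,D}

Begin with {A,B}.
A →ε {D}; add D.
ε-closure = {A,B,D}.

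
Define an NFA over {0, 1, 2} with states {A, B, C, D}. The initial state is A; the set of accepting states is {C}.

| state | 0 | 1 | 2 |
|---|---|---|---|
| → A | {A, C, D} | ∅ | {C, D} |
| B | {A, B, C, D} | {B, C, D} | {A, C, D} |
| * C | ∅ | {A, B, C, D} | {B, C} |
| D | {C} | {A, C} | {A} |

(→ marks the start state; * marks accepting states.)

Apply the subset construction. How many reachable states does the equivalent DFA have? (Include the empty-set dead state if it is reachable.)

Start state of the DFA: {A}.
{A} --0--> {A, C, D}  [new]
{A} --1--> ∅  [new]
{A} --2--> {C, D}  [new]
{A, C, D} --0--> {A, C, D}  [seen]
{A, C, D} --1--> {A, B, C, D}  [new]
{A, C, D} --2--> {A, B, C, D}  [seen]
∅ --0--> ∅  [seen]
∅ --1--> ∅  [seen]
∅ --2--> ∅  [seen]
{C, D} --0--> {C}  [new]
{C, D} --1--> {A, B, C, D}  [seen]
{C, D} --2--> {A, B, C}  [new]
{A, B, C, D} --0--> {A, B, C, D}  [seen]
{A, B, C, D} --1--> {A, B, C, D}  [seen]
{A, B, C, D} --2--> {A, B, C, D}  [seen]
{C} --0--> ∅  [seen]
{C} --1--> {A, B, C, D}  [seen]
{C} --2--> {B, C}  [new]
{A, B, C} --0--> {A, B, C, D}  [seen]
{A, B, C} --1--> {A, B, C, D}  [seen]
{A, B, C} --2--> {A, B, C, D}  [seen]
{B, C} --0--> {A, B, C, D}  [seen]
{B, C} --1--> {A, B, C, D}  [seen]
{B, C} --2--> {A, B, C, D}  [seen]
Reachable DFA states: {A}, {A, C, D}, ∅, {C, D}, {A, B, C, D}, {C}, {A, B, C}, {B, C}.

8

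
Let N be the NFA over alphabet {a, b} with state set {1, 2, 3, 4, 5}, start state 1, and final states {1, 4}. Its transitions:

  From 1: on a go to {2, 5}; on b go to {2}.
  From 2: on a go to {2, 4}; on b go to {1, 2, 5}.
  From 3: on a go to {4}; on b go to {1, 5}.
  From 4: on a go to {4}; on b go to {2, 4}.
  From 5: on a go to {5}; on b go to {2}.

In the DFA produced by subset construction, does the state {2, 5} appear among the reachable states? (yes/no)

Start state of the DFA: {1}.
{1} --a--> {2, 5}  [new]
{1} --b--> {2}  [new]
{2, 5} --a--> {2, 4, 5}  [new]
{2, 5} --b--> {1, 2, 5}  [new]
{2} --a--> {2, 4}  [new]
{2} --b--> {1, 2, 5}  [seen]
{2, 4, 5} --a--> {2, 4, 5}  [seen]
{2, 4, 5} --b--> {1, 2, 4, 5}  [new]
{1, 2, 5} --a--> {2, 4, 5}  [seen]
{1, 2, 5} --b--> {1, 2, 5}  [seen]
{2, 4} --a--> {2, 4}  [seen]
{2, 4} --b--> {1, 2, 4, 5}  [seen]
{1, 2, 4, 5} --a--> {2, 4, 5}  [seen]
{1, 2, 4, 5} --b--> {1, 2, 4, 5}  [seen]
Reachable DFA states: {1}, {2, 5}, {2}, {2, 4, 5}, {1, 2, 5}, {2, 4}, {1, 2, 4, 5}.
{2, 5} is among them.

yes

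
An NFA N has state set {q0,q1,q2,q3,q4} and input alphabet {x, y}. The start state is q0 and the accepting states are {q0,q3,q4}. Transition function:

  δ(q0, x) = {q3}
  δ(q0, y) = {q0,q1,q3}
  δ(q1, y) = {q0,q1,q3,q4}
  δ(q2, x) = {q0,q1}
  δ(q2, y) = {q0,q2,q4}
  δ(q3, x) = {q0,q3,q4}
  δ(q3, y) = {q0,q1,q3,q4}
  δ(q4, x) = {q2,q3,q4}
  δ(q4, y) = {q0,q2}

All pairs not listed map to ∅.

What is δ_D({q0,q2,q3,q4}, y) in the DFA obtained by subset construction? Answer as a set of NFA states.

δ(q0,y) = {q0,q1,q3}; δ(q2,y) = {q0,q2,q4}; δ(q3,y) = {q0,q1,q3,q4}; δ(q4,y) = {q0,q2}.
Union: {q0,q1,q2,q3,q4}.

{q0,q1,q2,q3,q4}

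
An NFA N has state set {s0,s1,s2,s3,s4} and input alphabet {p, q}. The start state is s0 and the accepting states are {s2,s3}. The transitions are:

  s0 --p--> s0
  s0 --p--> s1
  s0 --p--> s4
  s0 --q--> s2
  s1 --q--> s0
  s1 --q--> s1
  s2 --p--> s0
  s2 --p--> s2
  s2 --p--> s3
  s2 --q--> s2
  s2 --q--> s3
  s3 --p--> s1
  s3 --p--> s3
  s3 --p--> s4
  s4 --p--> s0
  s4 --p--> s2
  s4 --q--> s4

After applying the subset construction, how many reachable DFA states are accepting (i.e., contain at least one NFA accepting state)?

5

Start state of the DFA: {s0}.
{s0} --p--> {s0,s1,s4}  [new]
{s0} --q--> {s2}  [new]
{s0,s1,s4} --p--> {s0,s1,s2,s4}  [new]
{s0,s1,s4} --q--> {s0,s1,s2,s4}  [seen]
{s2} --p--> {s0,s2,s3}  [new]
{s2} --q--> {s2,s3}  [new]
{s0,s1,s2,s4} --p--> {s0,s1,s2,s3,s4}  [new]
{s0,s1,s2,s4} --q--> {s0,s1,s2,s3,s4}  [seen]
{s0,s2,s3} --p--> {s0,s1,s2,s3,s4}  [seen]
{s0,s2,s3} --q--> {s2,s3}  [seen]
{s2,s3} --p--> {s0,s1,s2,s3,s4}  [seen]
{s2,s3} --q--> {s2,s3}  [seen]
{s0,s1,s2,s3,s4} --p--> {s0,s1,s2,s3,s4}  [seen]
{s0,s1,s2,s3,s4} --q--> {s0,s1,s2,s3,s4}  [seen]
Reachable DFA states: {s0}, {s0,s1,s4}, {s2}, {s0,s1,s2,s4}, {s0,s2,s3}, {s2,s3}, {s0,s1,s2,s3,s4}.
Accepting DFA states (contain an NFA accepting state): {s2}, {s0,s1,s2,s4}, {s0,s2,s3}, {s2,s3}, {s0,s1,s2,s3,s4}.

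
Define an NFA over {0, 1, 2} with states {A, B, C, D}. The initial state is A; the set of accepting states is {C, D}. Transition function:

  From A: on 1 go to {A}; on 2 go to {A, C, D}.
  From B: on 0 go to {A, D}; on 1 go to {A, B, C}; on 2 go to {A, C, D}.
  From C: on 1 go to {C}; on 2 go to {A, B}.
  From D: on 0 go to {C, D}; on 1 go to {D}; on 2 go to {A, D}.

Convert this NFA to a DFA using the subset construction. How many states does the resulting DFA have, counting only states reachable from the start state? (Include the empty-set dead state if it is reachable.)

Start state of the DFA: {A}.
{A} --0--> ∅  [new]
{A} --1--> {A}  [seen]
{A} --2--> {A, C, D}  [new]
∅ --0--> ∅  [seen]
∅ --1--> ∅  [seen]
∅ --2--> ∅  [seen]
{A, C, D} --0--> {C, D}  [new]
{A, C, D} --1--> {A, C, D}  [seen]
{A, C, D} --2--> {A, B, C, D}  [new]
{C, D} --0--> {C, D}  [seen]
{C, D} --1--> {C, D}  [seen]
{C, D} --2--> {A, B, D}  [new]
{A, B, C, D} --0--> {A, C, D}  [seen]
{A, B, C, D} --1--> {A, B, C, D}  [seen]
{A, B, C, D} --2--> {A, B, C, D}  [seen]
{A, B, D} --0--> {A, C, D}  [seen]
{A, B, D} --1--> {A, B, C, D}  [seen]
{A, B, D} --2--> {A, C, D}  [seen]
Reachable DFA states: {A}, ∅, {A, C, D}, {C, D}, {A, B, C, D}, {A, B, D}.

6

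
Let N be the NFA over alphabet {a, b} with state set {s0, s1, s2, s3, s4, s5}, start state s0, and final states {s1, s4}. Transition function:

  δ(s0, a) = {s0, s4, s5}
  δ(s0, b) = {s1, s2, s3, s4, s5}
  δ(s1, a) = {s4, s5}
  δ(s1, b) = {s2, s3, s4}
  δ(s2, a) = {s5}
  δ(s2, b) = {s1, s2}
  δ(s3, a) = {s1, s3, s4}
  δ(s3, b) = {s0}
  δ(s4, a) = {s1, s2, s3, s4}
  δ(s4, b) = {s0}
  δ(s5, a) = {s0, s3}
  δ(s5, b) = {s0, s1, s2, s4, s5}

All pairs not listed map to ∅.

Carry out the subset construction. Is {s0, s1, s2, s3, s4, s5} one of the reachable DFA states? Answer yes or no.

yes

Start state of the DFA: {s0}.
{s0} --a--> {s0, s4, s5}  [new]
{s0} --b--> {s1, s2, s3, s4, s5}  [new]
{s0, s4, s5} --a--> {s0, s1, s2, s3, s4, s5}  [new]
{s0, s4, s5} --b--> {s0, s1, s2, s3, s4, s5}  [seen]
{s1, s2, s3, s4, s5} --a--> {s0, s1, s2, s3, s4, s5}  [seen]
{s1, s2, s3, s4, s5} --b--> {s0, s1, s2, s3, s4, s5}  [seen]
{s0, s1, s2, s3, s4, s5} --a--> {s0, s1, s2, s3, s4, s5}  [seen]
{s0, s1, s2, s3, s4, s5} --b--> {s0, s1, s2, s3, s4, s5}  [seen]
Reachable DFA states: {s0}, {s0, s4, s5}, {s1, s2, s3, s4, s5}, {s0, s1, s2, s3, s4, s5}.
{s0, s1, s2, s3, s4, s5} is among them.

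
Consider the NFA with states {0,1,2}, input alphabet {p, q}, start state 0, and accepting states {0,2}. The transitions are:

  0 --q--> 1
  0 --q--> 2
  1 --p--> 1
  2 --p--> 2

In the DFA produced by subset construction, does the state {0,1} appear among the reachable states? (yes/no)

no

Start state of the DFA: {0}.
{0} --p--> ∅  [new]
{0} --q--> {1,2}  [new]
∅ --p--> ∅  [seen]
∅ --q--> ∅  [seen]
{1,2} --p--> {1,2}  [seen]
{1,2} --q--> ∅  [seen]
Reachable DFA states: {0}, ∅, {1,2}.
{0,1} is not among them.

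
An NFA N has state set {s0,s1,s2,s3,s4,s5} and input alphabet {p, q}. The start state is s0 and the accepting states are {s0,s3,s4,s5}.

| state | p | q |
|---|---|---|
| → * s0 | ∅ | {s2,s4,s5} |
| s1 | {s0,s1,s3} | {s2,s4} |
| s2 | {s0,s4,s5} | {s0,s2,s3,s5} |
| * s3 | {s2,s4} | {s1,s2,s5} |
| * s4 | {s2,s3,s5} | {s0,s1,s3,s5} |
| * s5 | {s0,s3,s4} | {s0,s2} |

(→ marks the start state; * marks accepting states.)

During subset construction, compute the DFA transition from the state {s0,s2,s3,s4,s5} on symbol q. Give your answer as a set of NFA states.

{s0,s1,s2,s3,s4,s5}

δ(s0,q) = {s2,s4,s5}; δ(s2,q) = {s0,s2,s3,s5}; δ(s3,q) = {s1,s2,s5}; δ(s4,q) = {s0,s1,s3,s5}; δ(s5,q) = {s0,s2}.
Union: {s0,s1,s2,s3,s4,s5}.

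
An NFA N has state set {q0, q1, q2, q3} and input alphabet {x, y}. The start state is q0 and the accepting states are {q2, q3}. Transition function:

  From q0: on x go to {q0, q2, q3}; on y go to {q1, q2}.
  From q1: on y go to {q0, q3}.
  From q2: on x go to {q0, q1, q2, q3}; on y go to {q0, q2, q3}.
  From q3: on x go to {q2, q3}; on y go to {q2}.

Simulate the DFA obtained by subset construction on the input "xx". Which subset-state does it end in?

{q0, q1, q2, q3}

Start: {q0}.
δ(q0,x) = {q0, q2, q3}.
Union: {q0, q2, q3}.
After x: {q0, q2, q3}.
δ(q0,x) = {q0, q2, q3}; δ(q2,x) = {q0, q1, q2, q3}; δ(q3,x) = {q2, q3}.
Union: {q0, q1, q2, q3}.
After x: {q0, q1, q2, q3}.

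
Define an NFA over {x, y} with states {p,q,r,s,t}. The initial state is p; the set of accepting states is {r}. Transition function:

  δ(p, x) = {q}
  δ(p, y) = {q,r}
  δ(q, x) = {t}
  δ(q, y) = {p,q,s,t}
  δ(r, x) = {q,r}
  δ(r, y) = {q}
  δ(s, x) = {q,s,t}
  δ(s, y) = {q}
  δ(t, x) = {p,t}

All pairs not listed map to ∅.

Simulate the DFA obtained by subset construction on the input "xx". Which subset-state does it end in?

Start: {p}.
δ(p,x) = {q}.
Union: {q}.
After x: {q}.
δ(q,x) = {t}.
Union: {t}.
After x: {t}.

{t}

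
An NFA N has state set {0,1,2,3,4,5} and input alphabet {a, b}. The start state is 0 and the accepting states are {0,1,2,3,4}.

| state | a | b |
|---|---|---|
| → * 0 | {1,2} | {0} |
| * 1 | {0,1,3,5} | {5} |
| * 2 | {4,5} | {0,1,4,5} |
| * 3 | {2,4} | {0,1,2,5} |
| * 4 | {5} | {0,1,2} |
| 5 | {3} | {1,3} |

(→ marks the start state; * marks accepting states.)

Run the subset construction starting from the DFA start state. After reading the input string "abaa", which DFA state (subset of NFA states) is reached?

{0,1,2,3,4,5}

Start: {0}.
δ(0,a) = {1,2}.
Union: {1,2}.
After a: {1,2}.
δ(1,b) = {5}; δ(2,b) = {0,1,4,5}.
Union: {0,1,4,5}.
After b: {0,1,4,5}.
δ(0,a) = {1,2}; δ(1,a) = {0,1,3,5}; δ(4,a) = {5}; δ(5,a) = {3}.
Union: {0,1,2,3,5}.
After a: {0,1,2,3,5}.
δ(0,a) = {1,2}; δ(1,a) = {0,1,3,5}; δ(2,a) = {4,5}; δ(3,a) = {2,4}; δ(5,a) = {3}.
Union: {0,1,2,3,4,5}.
After a: {0,1,2,3,4,5}.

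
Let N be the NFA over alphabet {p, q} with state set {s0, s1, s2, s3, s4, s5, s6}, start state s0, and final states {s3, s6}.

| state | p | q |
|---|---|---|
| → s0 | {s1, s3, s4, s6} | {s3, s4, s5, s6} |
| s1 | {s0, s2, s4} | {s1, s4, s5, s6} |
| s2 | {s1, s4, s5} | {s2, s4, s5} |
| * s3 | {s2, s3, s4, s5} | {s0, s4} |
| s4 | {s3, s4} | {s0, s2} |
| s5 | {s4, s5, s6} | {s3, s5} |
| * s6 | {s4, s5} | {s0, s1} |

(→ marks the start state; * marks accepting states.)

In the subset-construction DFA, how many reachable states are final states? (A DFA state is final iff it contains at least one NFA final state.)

9

Start state of the DFA: {s0}.
{s0} --p--> {s1, s3, s4, s6}  [new]
{s0} --q--> {s3, s4, s5, s6}  [new]
{s1, s3, s4, s6} --p--> {s0, s2, s3, s4, s5}  [new]
{s1, s3, s4, s6} --q--> {s0, s1, s2, s4, s5, s6}  [new]
{s3, s4, s5, s6} --p--> {s2, s3, s4, s5, s6}  [new]
{s3, s4, s5, s6} --q--> {s0, s1, s2, s3, s4, s5}  [new]
{s0, s2, s3, s4, s5} --p--> {s1, s2, s3, s4, s5, s6}  [new]
{s0, s2, s3, s4, s5} --q--> {s0, s2, s3, s4, s5, s6}  [new]
{s0, s1, s2, s4, s5, s6} --p--> {s0, s1, s2, s3, s4, s5, s6}  [new]
{s0, s1, s2, s4, s5, s6} --q--> {s0, s1, s2, s3, s4, s5, s6}  [seen]
{s2, s3, s4, s5, s6} --p--> {s1, s2, s3, s4, s5, s6}  [seen]
{s2, s3, s4, s5, s6} --q--> {s0, s1, s2, s3, s4, s5}  [seen]
{s0, s1, s2, s3, s4, s5} --p--> {s0, s1, s2, s3, s4, s5, s6}  [seen]
{s0, s1, s2, s3, s4, s5} --q--> {s0, s1, s2, s3, s4, s5, s6}  [seen]
{s1, s2, s3, s4, s5, s6} --p--> {s0, s1, s2, s3, s4, s5, s6}  [seen]
{s1, s2, s3, s4, s5, s6} --q--> {s0, s1, s2, s3, s4, s5, s6}  [seen]
{s0, s2, s3, s4, s5, s6} --p--> {s1, s2, s3, s4, s5, s6}  [seen]
{s0, s2, s3, s4, s5, s6} --q--> {s0, s1, s2, s3, s4, s5, s6}  [seen]
{s0, s1, s2, s3, s4, s5, s6} --p--> {s0, s1, s2, s3, s4, s5, s6}  [seen]
{s0, s1, s2, s3, s4, s5, s6} --q--> {s0, s1, s2, s3, s4, s5, s6}  [seen]
Reachable DFA states: {s0}, {s1, s3, s4, s6}, {s3, s4, s5, s6}, {s0, s2, s3, s4, s5}, {s0, s1, s2, s4, s5, s6}, {s2, s3, s4, s5, s6}, {s0, s1, s2, s3, s4, s5}, {s1, s2, s3, s4, s5, s6}, {s0, s2, s3, s4, s5, s6}, {s0, s1, s2, s3, s4, s5, s6}.
Accepting DFA states (contain an NFA accepting state): {s1, s3, s4, s6}, {s3, s4, s5, s6}, {s0, s2, s3, s4, s5}, {s0, s1, s2, s4, s5, s6}, {s2, s3, s4, s5, s6}, {s0, s1, s2, s3, s4, s5}, {s1, s2, s3, s4, s5, s6}, {s0, s2, s3, s4, s5, s6}, {s0, s1, s2, s3, s4, s5, s6}.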